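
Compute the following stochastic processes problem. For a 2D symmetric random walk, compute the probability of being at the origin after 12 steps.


P = C(12,6)^2 / 4^12
= 924^2 / 16777216
= 853776 / 16777216
= 0.0509

0.0509


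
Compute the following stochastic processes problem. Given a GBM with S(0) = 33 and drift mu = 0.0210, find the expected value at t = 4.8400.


E[S(t)] = S(0) * exp(mu * t)
= 33 * exp(0.0210 * 4.8400)
= 33 * 1.1070
= 36.5305

36.5305


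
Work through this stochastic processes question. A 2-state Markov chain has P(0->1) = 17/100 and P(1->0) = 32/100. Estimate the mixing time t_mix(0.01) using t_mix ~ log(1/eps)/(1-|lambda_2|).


lambda_2 = |1 - p01 - p10| = |1 - 0.1700 - 0.3200| = 0.5100
t_mix ~ log(1/eps)/(1 - |lambda_2|)
= log(100)/(1 - 0.5100) = 4.6052/0.4900
= 9.3983

9.3983


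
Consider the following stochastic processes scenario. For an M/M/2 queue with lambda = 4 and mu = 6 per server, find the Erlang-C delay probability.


a = lambda/mu = 0.6667
rho = a/c = 0.3333
Erlang-C formula applied:
C(c,a) = 0.1667

0.1667


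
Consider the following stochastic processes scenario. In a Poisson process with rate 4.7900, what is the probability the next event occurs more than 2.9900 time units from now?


P(X > t) = exp(-lambda * t)
= exp(-4.7900 * 2.9900)
= exp(-14.3221) = 6.0255e-07

6.0255e-07


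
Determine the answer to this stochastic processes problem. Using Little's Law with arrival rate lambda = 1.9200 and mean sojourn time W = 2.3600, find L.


Little's Law: L = lambda * W
= 1.9200 * 2.3600
= 4.5312

4.5312


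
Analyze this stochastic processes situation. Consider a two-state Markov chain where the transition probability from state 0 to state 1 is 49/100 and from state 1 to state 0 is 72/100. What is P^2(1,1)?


Computing P^2 by matrix multiplication.
P = [[0.5100, 0.4900], [0.7200, 0.2800]]
After raising P to the power 2:
P^2(1,1) = 0.4312

0.4312


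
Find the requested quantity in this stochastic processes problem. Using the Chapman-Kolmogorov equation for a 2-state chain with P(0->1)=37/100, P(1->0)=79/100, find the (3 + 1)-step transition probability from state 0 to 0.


P^4 = P^3 * P^1
Computing via matrix multiplication of the transition matrix.
Entry (0,0) of P^4 = 0.6812

0.6812


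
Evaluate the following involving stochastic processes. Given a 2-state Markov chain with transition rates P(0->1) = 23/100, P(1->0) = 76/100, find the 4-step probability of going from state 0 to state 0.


Computing P^4 by matrix multiplication.
P = [[0.7700, 0.2300], [0.7600, 0.2400]]
After raising P to the power 4:
P^4(0,0) = 0.7677

0.7677


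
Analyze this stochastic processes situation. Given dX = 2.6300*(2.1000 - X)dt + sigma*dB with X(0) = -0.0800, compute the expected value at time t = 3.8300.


E[X(t)] = mu + (X(0) - mu)*exp(-theta*t)
= 2.1000 + (-0.0800 - 2.1000)*exp(-2.6300*3.8300)
= 2.1000 + -2.1800 * 4.2208e-05
= 2.0999

2.0999


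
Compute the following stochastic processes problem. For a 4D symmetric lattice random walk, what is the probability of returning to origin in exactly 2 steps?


P(return in 2 steps) = P(reverse first step) = 1/(2d)
= 1/8
= 0.1250

0.1250


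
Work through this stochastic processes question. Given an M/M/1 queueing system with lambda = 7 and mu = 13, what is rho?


rho = lambda/mu
= 7/13
= 0.5385

0.5385


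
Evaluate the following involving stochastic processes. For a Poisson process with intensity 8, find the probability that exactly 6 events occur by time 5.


P(N(t)=k) = (lambda*t)^k * exp(-lambda*t) / k!
lambda*t = 40
= 40^6 * exp(-40) / 6!
= 4096000000 * 4.2484e-18 / 720
= 2.4168e-11

2.4168e-11


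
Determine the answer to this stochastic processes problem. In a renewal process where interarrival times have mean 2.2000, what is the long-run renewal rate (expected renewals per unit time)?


Long-run renewal rate = 1/E(X)
= 1/2.2000
= 0.4545

0.4545


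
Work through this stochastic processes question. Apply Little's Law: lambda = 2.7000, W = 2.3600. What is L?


Little's Law: L = lambda * W
= 2.7000 * 2.3600
= 6.3720

6.3720


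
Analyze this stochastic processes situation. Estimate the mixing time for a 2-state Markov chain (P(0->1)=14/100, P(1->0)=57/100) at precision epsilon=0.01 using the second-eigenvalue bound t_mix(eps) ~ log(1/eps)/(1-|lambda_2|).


lambda_2 = |1 - p01 - p10| = |1 - 0.1400 - 0.5700| = 0.2900
t_mix ~ log(1/eps)/(1 - |lambda_2|)
= log(100)/(1 - 0.2900) = 4.6052/0.7100
= 6.4862

6.4862


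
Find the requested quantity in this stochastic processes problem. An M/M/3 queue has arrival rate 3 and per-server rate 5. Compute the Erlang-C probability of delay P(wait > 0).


a = lambda/mu = 0.6000
rho = a/c = 0.2000
Erlang-C formula applied:
C(c,a) = 0.0247

0.0247


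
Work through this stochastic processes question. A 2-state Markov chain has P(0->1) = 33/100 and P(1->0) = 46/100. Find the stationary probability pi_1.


Stationary distribution: pi_0 = p10/(p01+p10), pi_1 = p01/(p01+p10)
p01 = 0.3300, p10 = 0.4600
pi_1 = 0.4177

0.4177


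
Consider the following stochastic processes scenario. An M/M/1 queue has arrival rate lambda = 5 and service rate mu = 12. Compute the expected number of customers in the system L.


rho = 5/12 = 0.4167
L = rho/(1-rho)
= 0.4167/0.5833
= 0.7143

0.7143


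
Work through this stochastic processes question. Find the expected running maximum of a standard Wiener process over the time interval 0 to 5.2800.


E(max B(s)) = sqrt(2t/pi)
= sqrt(2*5.2800/pi)
= sqrt(3.3614)
= 1.8334

1.8334


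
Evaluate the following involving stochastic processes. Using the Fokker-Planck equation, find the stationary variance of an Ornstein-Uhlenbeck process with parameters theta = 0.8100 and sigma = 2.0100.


Stationary variance = sigma^2 / (2*theta)
= 2.0100^2 / (2*0.8100)
= 4.0401 / 1.6200
= 2.4939

2.4939


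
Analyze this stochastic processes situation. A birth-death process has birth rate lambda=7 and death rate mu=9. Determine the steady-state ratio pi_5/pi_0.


For birth-death process, pi_n/pi_0 = (lambda/mu)^n
= (7/9)^5
= 0.2846

0.2846


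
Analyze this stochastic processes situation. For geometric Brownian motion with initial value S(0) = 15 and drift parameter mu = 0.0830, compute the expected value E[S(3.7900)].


E[S(t)] = S(0) * exp(mu * t)
= 15 * exp(0.0830 * 3.7900)
= 15 * 1.3697
= 20.5451

20.5451


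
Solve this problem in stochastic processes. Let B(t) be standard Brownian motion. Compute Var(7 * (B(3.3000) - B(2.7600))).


Var(alpha*(B(t)-B(s))) = alpha^2 * (t-s)
= 7^2 * (3.3000 - 2.7600)
= 49 * 0.5400
= 26.4600

26.4600


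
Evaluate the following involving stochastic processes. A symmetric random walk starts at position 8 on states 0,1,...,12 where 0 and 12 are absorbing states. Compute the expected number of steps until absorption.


For symmetric RW on 0,...,N with absorbing barriers, E(i) = i*(N-i)
E(8) = 8 * 4 = 32

32


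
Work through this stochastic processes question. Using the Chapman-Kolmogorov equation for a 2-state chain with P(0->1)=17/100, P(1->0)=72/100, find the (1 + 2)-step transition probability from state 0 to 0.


P^3 = P^1 * P^2
Computing via matrix multiplication of the transition matrix.
Entry (0,0) of P^3 = 0.8092

0.8092


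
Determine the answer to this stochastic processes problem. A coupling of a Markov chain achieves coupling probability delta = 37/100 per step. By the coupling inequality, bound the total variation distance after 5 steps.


TV distance bound <= (1-delta)^n
= (1 - 0.3700)^5
= 0.6300^5
= 0.0992

0.0992


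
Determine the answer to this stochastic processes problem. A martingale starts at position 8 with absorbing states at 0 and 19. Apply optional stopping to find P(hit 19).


By optional stopping theorem: E(M at tau) = M(0) = 8
P(hit 19)*19 + P(hit 0)*0 = 8
P(hit 19) = (8 - 0)/(19 - 0) = 8/19 = 0.4211

0.4211


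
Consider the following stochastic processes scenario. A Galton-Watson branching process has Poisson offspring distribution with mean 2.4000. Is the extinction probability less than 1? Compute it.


Since mu = 2.4000 > 1, extinction prob q < 1.
Solve s = exp(mu*(s-1)) iteratively.
q = 0.1214

0.1214


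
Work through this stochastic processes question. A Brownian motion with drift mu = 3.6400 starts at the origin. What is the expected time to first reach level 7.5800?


Expected first passage time = a/mu
= 7.5800/3.6400
= 2.0824

2.0824


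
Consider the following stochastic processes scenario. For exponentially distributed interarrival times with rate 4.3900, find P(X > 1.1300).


P(X > t) = exp(-lambda * t)
= exp(-4.3900 * 1.1300)
= exp(-4.9607) = 0.0070

0.0070


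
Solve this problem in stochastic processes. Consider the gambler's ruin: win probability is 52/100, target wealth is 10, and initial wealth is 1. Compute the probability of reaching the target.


Gambler's ruin formula:
r = q/p = 0.4800/0.5200 = 0.9231
P(win) = (1 - r^i)/(1 - r^N)
= (1 - 0.9231^1)/(1 - 0.9231^10)
= 0.1396

0.1396


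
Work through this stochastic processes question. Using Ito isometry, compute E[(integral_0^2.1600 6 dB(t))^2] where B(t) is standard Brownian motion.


By Ito isometry: E[(int f dB)^2] = int f^2 dt
= 6^2 * 2.1600
= 36 * 2.1600 = 77.7600

77.7600


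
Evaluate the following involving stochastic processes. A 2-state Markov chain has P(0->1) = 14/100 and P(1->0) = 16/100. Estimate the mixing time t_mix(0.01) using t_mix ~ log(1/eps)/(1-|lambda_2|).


lambda_2 = |1 - p01 - p10| = |1 - 0.1400 - 0.1600| = 0.7000
t_mix ~ log(1/eps)/(1 - |lambda_2|)
= log(100)/(1 - 0.7000) = 4.6052/0.3000
= 15.3506

15.3506


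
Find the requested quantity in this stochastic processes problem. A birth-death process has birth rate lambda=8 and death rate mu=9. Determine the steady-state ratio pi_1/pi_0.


For birth-death process, pi_n/pi_0 = (lambda/mu)^n
= (8/9)^1
= 0.8889

0.8889


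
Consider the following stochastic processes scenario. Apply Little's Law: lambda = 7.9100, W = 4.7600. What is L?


Little's Law: L = lambda * W
= 7.9100 * 4.7600
= 37.6516

37.6516


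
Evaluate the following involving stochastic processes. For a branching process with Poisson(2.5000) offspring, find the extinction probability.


Since mu = 2.5000 > 1, extinction prob q < 1.
Solve s = exp(mu*(s-1)) iteratively.
q = 0.1074

0.1074


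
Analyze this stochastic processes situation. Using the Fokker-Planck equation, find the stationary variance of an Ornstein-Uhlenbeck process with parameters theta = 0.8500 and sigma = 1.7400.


Stationary variance = sigma^2 / (2*theta)
= 1.7400^2 / (2*0.8500)
= 3.0276 / 1.7000
= 1.7809

1.7809


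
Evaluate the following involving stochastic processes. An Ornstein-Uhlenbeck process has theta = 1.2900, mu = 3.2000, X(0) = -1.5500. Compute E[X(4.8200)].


E[X(t)] = mu + (X(0) - mu)*exp(-theta*t)
= 3.2000 + (-1.5500 - 3.2000)*exp(-1.2900*4.8200)
= 3.2000 + -4.7500 * 0.0020
= 3.1905

3.1905


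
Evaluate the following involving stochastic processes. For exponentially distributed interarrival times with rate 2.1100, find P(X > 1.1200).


P(X > t) = exp(-lambda * t)
= exp(-2.1100 * 1.1200)
= exp(-2.3632) = 0.0941

0.0941


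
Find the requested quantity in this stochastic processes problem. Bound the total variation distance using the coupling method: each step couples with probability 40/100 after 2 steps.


TV distance bound <= (1-delta)^n
= (1 - 0.4000)^2
= 0.6000^2
= 0.3600

0.3600


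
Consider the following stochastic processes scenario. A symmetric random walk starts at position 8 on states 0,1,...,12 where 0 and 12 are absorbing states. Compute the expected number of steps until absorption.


For symmetric RW on 0,...,N with absorbing barriers, E(i) = i*(N-i)
E(8) = 8 * 4 = 32

32


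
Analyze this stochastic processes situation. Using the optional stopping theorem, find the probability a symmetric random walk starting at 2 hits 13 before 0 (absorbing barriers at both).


By optional stopping theorem: E(M at tau) = M(0) = 2
P(hit 13)*13 + P(hit 0)*0 = 2
P(hit 13) = (2 - 0)/(13 - 0) = 2/13 = 0.1538

0.1538


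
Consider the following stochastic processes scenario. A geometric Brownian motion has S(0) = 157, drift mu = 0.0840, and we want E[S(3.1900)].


E[S(t)] = S(0) * exp(mu * t)
= 157 * exp(0.0840 * 3.1900)
= 157 * 1.3073
= 205.2453

205.2453


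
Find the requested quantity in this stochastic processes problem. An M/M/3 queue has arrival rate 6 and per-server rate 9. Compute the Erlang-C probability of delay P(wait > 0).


a = lambda/mu = 0.6667
rho = a/c = 0.2222
Erlang-C formula applied:
C(c,a) = 0.0325

0.0325


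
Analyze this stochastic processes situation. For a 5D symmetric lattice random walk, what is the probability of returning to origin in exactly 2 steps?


P(return in 2 steps) = P(reverse first step) = 1/(2d)
= 1/10
= 0.1000

0.1000


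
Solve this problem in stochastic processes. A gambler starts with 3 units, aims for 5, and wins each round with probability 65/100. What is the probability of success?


Gambler's ruin formula:
r = q/p = 0.3500/0.6500 = 0.5385
P(win) = (1 - r^i)/(1 - r^N)
= (1 - 0.5385^3)/(1 - 0.5385^5)
= 0.8839

0.8839


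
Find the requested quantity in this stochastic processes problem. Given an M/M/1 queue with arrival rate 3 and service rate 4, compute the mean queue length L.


rho = 3/4 = 0.7500
L = rho/(1-rho)
= 0.7500/0.2500
= 3.0000

3.0000


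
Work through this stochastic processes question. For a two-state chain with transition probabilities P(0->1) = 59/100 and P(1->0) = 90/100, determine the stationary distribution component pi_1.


Stationary distribution: pi_0 = p10/(p01+p10), pi_1 = p01/(p01+p10)
p01 = 0.5900, p10 = 0.9000
pi_1 = 0.3960

0.3960


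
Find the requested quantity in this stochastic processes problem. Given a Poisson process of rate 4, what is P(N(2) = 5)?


P(N(t)=k) = (lambda*t)^k * exp(-lambda*t) / k!
lambda*t = 8
= 8^5 * exp(-8) / 5!
= 32768 * 3.3546e-04 / 120
= 0.0916

0.0916


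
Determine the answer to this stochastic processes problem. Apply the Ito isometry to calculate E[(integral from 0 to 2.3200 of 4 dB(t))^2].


By Ito isometry: E[(int f dB)^2] = int f^2 dt
= 4^2 * 2.3200
= 16 * 2.3200 = 37.1200

37.1200


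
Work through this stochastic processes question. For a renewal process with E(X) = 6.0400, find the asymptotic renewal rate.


Long-run renewal rate = 1/E(X)
= 1/6.0400
= 0.1656

0.1656


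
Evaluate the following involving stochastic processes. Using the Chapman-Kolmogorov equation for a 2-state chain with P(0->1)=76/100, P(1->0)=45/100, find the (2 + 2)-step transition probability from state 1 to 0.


P^4 = P^2 * P^2
Computing via matrix multiplication of the transition matrix.
Entry (1,0) of P^4 = 0.3712

0.3712


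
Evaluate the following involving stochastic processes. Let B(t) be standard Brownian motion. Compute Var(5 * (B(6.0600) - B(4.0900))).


Var(alpha*(B(t)-B(s))) = alpha^2 * (t-s)
= 5^2 * (6.0600 - 4.0900)
= 25 * 1.9700
= 49.2500

49.2500


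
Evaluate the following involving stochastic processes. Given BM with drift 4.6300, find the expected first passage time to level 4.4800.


Expected first passage time = a/mu
= 4.4800/4.6300
= 0.9676

0.9676


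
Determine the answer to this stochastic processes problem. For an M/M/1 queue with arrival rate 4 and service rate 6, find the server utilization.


rho = lambda/mu
= 4/6
= 0.6667

0.6667


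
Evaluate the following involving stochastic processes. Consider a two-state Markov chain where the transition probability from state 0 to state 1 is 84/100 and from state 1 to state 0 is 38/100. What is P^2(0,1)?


Computing P^2 by matrix multiplication.
P = [[0.1600, 0.8400], [0.3800, 0.6200]]
After raising P to the power 2:
P^2(0,1) = 0.6552

0.6552


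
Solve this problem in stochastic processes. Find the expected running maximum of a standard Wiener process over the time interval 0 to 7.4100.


E(max B(s)) = sqrt(2t/pi)
= sqrt(2*7.4100/pi)
= sqrt(4.7174)
= 2.1719

2.1719


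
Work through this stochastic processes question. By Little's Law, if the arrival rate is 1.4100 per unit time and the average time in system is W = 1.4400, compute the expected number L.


Little's Law: L = lambda * W
= 1.4100 * 1.4400
= 2.0304

2.0304


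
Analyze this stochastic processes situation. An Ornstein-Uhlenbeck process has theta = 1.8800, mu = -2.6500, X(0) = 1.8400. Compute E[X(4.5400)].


E[X(t)] = mu + (X(0) - mu)*exp(-theta*t)
= -2.6500 + (1.8400 - -2.6500)*exp(-1.8800*4.5400)
= -2.6500 + 4.4900 * 1.9643e-04
= -2.6491

-2.6491


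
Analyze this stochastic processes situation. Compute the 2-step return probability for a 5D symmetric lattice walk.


P(return in 2 steps) = P(reverse first step) = 1/(2d)
= 1/10
= 0.1000

0.1000


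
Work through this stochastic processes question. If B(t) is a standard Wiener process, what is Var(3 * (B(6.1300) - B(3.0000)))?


Var(alpha*(B(t)-B(s))) = alpha^2 * (t-s)
= 3^2 * (6.1300 - 3.0000)
= 9 * 3.1300
= 28.1700

28.1700


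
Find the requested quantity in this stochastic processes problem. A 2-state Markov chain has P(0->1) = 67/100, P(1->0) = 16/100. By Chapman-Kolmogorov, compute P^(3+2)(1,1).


P^5 = P^3 * P^2
Computing via matrix multiplication of the transition matrix.
Entry (1,1) of P^5 = 0.8073

0.8073


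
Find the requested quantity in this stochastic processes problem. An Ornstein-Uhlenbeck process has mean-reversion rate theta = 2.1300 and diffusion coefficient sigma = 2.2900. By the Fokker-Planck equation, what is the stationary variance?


Stationary variance = sigma^2 / (2*theta)
= 2.2900^2 / (2*2.1300)
= 5.2441 / 4.2600
= 1.2310

1.2310


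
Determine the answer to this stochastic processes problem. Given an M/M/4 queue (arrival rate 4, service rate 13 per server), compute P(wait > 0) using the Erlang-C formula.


a = lambda/mu = 0.3077
rho = a/c = 0.0769
Erlang-C formula applied:
C(c,a) = 2.9743e-04

2.9743e-04


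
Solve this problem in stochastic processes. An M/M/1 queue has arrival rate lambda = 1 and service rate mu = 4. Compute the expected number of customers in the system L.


rho = 1/4 = 0.2500
L = rho/(1-rho)
= 0.2500/0.7500
= 0.3333

0.3333


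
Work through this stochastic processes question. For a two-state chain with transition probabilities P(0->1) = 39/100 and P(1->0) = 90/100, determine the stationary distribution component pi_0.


Stationary distribution: pi_0 = p10/(p01+p10), pi_1 = p01/(p01+p10)
p01 = 0.3900, p10 = 0.9000
pi_0 = 0.6977

0.6977


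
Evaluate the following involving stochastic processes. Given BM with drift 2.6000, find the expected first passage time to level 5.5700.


Expected first passage time = a/mu
= 5.5700/2.6000
= 2.1423

2.1423


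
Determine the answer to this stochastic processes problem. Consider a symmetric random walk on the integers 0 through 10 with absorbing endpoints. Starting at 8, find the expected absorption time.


For symmetric RW on 0,...,N with absorbing barriers, E(i) = i*(N-i)
E(8) = 8 * 2 = 16

16


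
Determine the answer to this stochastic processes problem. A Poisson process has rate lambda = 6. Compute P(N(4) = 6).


P(N(t)=k) = (lambda*t)^k * exp(-lambda*t) / k!
lambda*t = 24
= 24^6 * exp(-24) / 6!
= 191102976 * 3.7751e-11 / 720
= 1.0020e-05

1.0020e-05


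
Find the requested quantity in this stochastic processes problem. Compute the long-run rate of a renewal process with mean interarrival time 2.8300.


Long-run renewal rate = 1/E(X)
= 1/2.8300
= 0.3534

0.3534


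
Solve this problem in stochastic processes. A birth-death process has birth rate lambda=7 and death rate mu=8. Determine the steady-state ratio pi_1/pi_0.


For birth-death process, pi_n/pi_0 = (lambda/mu)^n
= (7/8)^1
= 0.8750

0.8750


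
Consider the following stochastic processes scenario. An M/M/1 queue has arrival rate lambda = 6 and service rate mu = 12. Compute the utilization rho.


rho = lambda/mu
= 6/12
= 0.5000

0.5000


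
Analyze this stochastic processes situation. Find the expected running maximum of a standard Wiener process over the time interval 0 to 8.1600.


E(max B(s)) = sqrt(2t/pi)
= sqrt(2*8.1600/pi)
= sqrt(5.1948)
= 2.2792

2.2792


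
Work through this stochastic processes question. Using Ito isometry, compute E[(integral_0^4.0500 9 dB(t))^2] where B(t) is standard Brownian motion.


By Ito isometry: E[(int f dB)^2] = int f^2 dt
= 9^2 * 4.0500
= 81 * 4.0500 = 328.0500

328.0500


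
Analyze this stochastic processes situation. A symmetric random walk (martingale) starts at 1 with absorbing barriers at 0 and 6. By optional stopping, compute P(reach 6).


By optional stopping theorem: E(M at tau) = M(0) = 1
P(hit 6)*6 + P(hit 0)*0 = 1
P(hit 6) = (1 - 0)/(6 - 0) = 1/6 = 0.1667

0.1667


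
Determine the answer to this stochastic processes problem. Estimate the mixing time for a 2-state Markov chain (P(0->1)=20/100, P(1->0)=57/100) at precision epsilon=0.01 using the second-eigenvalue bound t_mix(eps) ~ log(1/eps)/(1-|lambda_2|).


lambda_2 = |1 - p01 - p10| = |1 - 0.2000 - 0.5700| = 0.2300
t_mix ~ log(1/eps)/(1 - |lambda_2|)
= log(100)/(1 - 0.2300) = 4.6052/0.7700
= 5.9807

5.9807


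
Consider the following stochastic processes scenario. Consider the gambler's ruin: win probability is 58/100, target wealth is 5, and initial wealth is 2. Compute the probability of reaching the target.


Gambler's ruin formula:
r = q/p = 0.4200/0.5800 = 0.7241
P(win) = (1 - r^i)/(1 - r^N)
= (1 - 0.7241^2)/(1 - 0.7241^5)
= 0.5939

0.5939


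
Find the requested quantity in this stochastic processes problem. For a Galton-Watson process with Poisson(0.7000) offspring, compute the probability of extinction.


Since mu = 0.7000 <= 1, extinction probability = 1.

1.0000


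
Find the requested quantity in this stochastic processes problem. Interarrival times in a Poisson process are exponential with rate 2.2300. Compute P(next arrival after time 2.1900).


P(X > t) = exp(-lambda * t)
= exp(-2.2300 * 2.1900)
= exp(-4.8837) = 0.0076

0.0076


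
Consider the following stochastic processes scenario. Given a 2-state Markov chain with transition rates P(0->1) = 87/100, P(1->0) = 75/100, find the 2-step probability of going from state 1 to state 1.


Computing P^2 by matrix multiplication.
P = [[0.1300, 0.8700], [0.7500, 0.2500]]
After raising P to the power 2:
P^2(1,1) = 0.7150

0.7150


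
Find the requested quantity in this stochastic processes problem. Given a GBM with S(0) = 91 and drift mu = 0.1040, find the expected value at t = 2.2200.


E[S(t)] = S(0) * exp(mu * t)
= 91 * exp(0.1040 * 2.2200)
= 91 * 1.2597
= 114.6334

114.6334


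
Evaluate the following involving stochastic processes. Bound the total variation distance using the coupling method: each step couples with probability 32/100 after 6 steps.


TV distance bound <= (1-delta)^n
= (1 - 0.3200)^6
= 0.6800^6
= 0.0989

0.0989


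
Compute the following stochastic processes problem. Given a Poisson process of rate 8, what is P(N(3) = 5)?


P(N(t)=k) = (lambda*t)^k * exp(-lambda*t) / k!
lambda*t = 24
= 24^5 * exp(-24) / 5!
= 7962624 * 3.7751e-11 / 120
= 2.5050e-06

2.5050e-06


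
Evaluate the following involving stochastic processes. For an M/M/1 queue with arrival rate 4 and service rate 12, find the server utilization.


rho = lambda/mu
= 4/12
= 0.3333

0.3333


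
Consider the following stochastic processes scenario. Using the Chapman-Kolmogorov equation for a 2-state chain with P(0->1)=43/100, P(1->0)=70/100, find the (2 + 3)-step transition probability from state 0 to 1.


P^5 = P^2 * P^3
Computing via matrix multiplication of the transition matrix.
Entry (0,1) of P^5 = 0.3805

0.3805


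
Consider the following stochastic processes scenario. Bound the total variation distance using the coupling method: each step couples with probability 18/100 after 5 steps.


TV distance bound <= (1-delta)^n
= (1 - 0.1800)^5
= 0.8200^5
= 0.3707

0.3707


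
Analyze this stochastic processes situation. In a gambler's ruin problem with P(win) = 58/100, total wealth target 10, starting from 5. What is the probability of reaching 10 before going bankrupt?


Gambler's ruin formula:
r = q/p = 0.4200/0.5800 = 0.7241
P(win) = (1 - r^i)/(1 - r^N)
= (1 - 0.7241^5)/(1 - 0.7241^10)
= 0.8339

0.8339


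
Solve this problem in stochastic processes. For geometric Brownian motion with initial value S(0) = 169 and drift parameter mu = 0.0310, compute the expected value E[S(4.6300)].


E[S(t)] = S(0) * exp(mu * t)
= 169 * exp(0.0310 * 4.6300)
= 169 * 1.1543
= 195.0837

195.0837


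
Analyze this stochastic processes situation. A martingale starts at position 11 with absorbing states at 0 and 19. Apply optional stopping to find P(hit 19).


By optional stopping theorem: E(M at tau) = M(0) = 11
P(hit 19)*19 + P(hit 0)*0 = 11
P(hit 19) = (11 - 0)/(19 - 0) = 11/19 = 0.5789

0.5789


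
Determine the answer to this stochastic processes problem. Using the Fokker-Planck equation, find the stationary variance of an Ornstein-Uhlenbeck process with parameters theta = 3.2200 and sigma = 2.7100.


Stationary variance = sigma^2 / (2*theta)
= 2.7100^2 / (2*3.2200)
= 7.3441 / 6.4400
= 1.1404

1.1404


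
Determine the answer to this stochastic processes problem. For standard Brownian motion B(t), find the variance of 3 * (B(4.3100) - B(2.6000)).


Var(alpha*(B(t)-B(s))) = alpha^2 * (t-s)
= 3^2 * (4.3100 - 2.6000)
= 9 * 1.7100
= 15.3900

15.3900


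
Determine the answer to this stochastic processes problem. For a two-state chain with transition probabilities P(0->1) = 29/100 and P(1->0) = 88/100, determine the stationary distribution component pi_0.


Stationary distribution: pi_0 = p10/(p01+p10), pi_1 = p01/(p01+p10)
p01 = 0.2900, p10 = 0.8800
pi_0 = 0.7521

0.7521


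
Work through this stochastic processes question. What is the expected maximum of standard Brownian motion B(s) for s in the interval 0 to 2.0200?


E(max B(s)) = sqrt(2t/pi)
= sqrt(2*2.0200/pi)
= sqrt(1.2860)
= 1.1340

1.1340


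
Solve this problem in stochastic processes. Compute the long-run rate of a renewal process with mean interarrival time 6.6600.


Long-run renewal rate = 1/E(X)
= 1/6.6600
= 0.1502

0.1502


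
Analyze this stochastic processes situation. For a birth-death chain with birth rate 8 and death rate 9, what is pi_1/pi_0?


For birth-death process, pi_n/pi_0 = (lambda/mu)^n
= (8/9)^1
= 0.8889

0.8889


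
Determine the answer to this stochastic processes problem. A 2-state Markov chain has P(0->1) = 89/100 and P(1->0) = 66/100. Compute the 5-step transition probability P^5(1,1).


Computing P^5 by matrix multiplication.
P = [[0.1100, 0.8900], [0.6600, 0.3400]]
After raising P to the power 5:
P^5(1,1) = 0.5528

0.5528


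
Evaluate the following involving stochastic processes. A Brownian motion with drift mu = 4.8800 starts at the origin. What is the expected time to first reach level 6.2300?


Expected first passage time = a/mu
= 6.2300/4.8800
= 1.2766

1.2766


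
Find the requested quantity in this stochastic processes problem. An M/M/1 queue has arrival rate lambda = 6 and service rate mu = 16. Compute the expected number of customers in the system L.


rho = 6/16 = 0.3750
L = rho/(1-rho)
= 0.3750/0.6250
= 0.6000

0.6000


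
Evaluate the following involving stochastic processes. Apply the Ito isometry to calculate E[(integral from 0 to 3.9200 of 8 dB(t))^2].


By Ito isometry: E[(int f dB)^2] = int f^2 dt
= 8^2 * 3.9200
= 64 * 3.9200 = 250.8800

250.8800


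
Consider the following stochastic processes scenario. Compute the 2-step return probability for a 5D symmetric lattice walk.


P(return in 2 steps) = P(reverse first step) = 1/(2d)
= 1/10
= 0.1000

0.1000


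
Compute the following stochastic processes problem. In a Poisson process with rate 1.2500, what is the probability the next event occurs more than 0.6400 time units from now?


P(X > t) = exp(-lambda * t)
= exp(-1.2500 * 0.6400)
= exp(-0.8000) = 0.4493

0.4493


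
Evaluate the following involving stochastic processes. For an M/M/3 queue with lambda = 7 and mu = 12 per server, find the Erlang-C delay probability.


a = lambda/mu = 0.5833
rho = a/c = 0.1944
Erlang-C formula applied:
C(c,a) = 0.0229

0.0229


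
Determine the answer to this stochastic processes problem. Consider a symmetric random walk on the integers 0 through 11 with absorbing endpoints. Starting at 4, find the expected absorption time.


For symmetric RW on 0,...,N with absorbing barriers, E(i) = i*(N-i)
E(4) = 4 * 7 = 28

28


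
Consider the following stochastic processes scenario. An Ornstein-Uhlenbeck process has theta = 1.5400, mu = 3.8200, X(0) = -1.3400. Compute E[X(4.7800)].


E[X(t)] = mu + (X(0) - mu)*exp(-theta*t)
= 3.8200 + (-1.3400 - 3.8200)*exp(-1.5400*4.7800)
= 3.8200 + -5.1600 * 6.3544e-04
= 3.8167

3.8167


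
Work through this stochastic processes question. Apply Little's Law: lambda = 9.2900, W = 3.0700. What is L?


Little's Law: L = lambda * W
= 9.2900 * 3.0700
= 28.5203

28.5203


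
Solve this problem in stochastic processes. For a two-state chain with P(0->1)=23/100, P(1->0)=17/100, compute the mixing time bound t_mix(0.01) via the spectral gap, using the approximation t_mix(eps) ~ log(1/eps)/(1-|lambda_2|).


lambda_2 = |1 - p01 - p10| = |1 - 0.2300 - 0.1700| = 0.6000
t_mix ~ log(1/eps)/(1 - |lambda_2|)
= log(100)/(1 - 0.6000) = 4.6052/0.4000
= 11.5129

11.5129


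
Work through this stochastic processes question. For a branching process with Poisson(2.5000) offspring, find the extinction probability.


Since mu = 2.5000 > 1, extinction prob q < 1.
Solve s = exp(mu*(s-1)) iteratively.
q = 0.1074

0.1074


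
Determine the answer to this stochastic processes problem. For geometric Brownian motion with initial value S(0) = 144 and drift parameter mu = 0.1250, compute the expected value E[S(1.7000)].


E[S(t)] = S(0) * exp(mu * t)
= 144 * exp(0.1250 * 1.7000)
= 144 * 1.2368
= 178.0943

178.0943


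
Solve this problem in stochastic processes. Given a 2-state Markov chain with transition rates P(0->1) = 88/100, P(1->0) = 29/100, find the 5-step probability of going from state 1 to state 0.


Computing P^5 by matrix multiplication.
P = [[0.1200, 0.8800], [0.2900, 0.7100]]
After raising P to the power 5:
P^5(1,0) = 0.2479

0.2479


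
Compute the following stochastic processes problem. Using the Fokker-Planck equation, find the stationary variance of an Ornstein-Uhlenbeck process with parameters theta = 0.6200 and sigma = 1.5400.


Stationary variance = sigma^2 / (2*theta)
= 1.5400^2 / (2*0.6200)
= 2.3716 / 1.2400
= 1.9126

1.9126


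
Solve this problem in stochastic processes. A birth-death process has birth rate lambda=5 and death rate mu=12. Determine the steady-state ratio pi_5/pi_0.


For birth-death process, pi_n/pi_0 = (lambda/mu)^n
= (5/12)^5
= 0.0126

0.0126


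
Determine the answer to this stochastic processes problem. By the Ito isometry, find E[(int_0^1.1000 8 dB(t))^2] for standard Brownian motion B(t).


By Ito isometry: E[(int f dB)^2] = int f^2 dt
= 8^2 * 1.1000
= 64 * 1.1000 = 70.4000

70.4000


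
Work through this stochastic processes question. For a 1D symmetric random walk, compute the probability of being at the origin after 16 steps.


P(S(16) = 0) = C(16,8) / 4^8
= 12870 / 65536
= 0.1964

0.1964


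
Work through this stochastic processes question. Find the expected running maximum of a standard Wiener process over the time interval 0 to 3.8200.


E(max B(s)) = sqrt(2t/pi)
= sqrt(2*3.8200/pi)
= sqrt(2.4319)
= 1.5595

1.5595


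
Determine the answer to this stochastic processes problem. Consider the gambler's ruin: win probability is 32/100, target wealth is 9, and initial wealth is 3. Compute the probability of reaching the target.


Gambler's ruin formula:
r = q/p = 0.6800/0.3200 = 2.1250
P(win) = (1 - r^i)/(1 - r^N)
= (1 - 2.1250^3)/(1 - 2.1250^9)
= 0.0097

0.0097


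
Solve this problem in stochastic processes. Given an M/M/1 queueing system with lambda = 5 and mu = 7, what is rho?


rho = lambda/mu
= 5/7
= 0.7143

0.7143


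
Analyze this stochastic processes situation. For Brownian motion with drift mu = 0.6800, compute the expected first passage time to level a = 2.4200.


Expected first passage time = a/mu
= 2.4200/0.6800
= 3.5588

3.5588


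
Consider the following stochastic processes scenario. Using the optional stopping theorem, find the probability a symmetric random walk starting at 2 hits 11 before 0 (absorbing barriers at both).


By optional stopping theorem: E(M at tau) = M(0) = 2
P(hit 11)*11 + P(hit 0)*0 = 2
P(hit 11) = (2 - 0)/(11 - 0) = 2/11 = 0.1818

0.1818


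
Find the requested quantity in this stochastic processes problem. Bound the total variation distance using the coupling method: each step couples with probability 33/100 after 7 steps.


TV distance bound <= (1-delta)^n
= (1 - 0.3300)^7
= 0.6700^7
= 0.0606

0.0606


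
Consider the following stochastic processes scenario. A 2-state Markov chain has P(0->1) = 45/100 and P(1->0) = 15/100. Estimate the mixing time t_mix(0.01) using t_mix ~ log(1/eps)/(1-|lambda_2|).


lambda_2 = |1 - p01 - p10| = |1 - 0.4500 - 0.1500| = 0.4000
t_mix ~ log(1/eps)/(1 - |lambda_2|)
= log(100)/(1 - 0.4000) = 4.6052/0.6000
= 7.6753

7.6753


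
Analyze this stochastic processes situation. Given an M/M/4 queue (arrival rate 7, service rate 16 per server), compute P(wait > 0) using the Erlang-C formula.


a = lambda/mu = 0.4375
rho = a/c = 0.1094
Erlang-C formula applied:
C(c,a) = 0.0011

0.0011


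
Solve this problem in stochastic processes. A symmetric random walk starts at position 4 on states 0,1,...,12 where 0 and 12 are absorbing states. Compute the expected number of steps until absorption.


For symmetric RW on 0,...,N with absorbing barriers, E(i) = i*(N-i)
E(4) = 4 * 8 = 32

32


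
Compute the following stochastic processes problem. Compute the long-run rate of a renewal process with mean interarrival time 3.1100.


Long-run renewal rate = 1/E(X)
= 1/3.1100
= 0.3215

0.3215


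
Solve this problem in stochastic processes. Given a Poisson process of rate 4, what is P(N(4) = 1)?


P(N(t)=k) = (lambda*t)^k * exp(-lambda*t) / k!
lambda*t = 16
= 16^1 * exp(-16) / 1!
= 16 * 1.1254e-07 / 1
= 1.8006e-06

1.8006e-06


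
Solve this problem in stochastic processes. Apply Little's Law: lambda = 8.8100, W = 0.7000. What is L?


Little's Law: L = lambda * W
= 8.8100 * 0.7000
= 6.1670

6.1670


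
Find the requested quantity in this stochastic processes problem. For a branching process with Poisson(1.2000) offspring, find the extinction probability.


Since mu = 1.2000 > 1, extinction prob q < 1.
Solve s = exp(mu*(s-1)) iteratively.
q = 0.6863

0.6863


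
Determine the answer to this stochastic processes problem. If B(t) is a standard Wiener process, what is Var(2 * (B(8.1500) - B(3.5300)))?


Var(alpha*(B(t)-B(s))) = alpha^2 * (t-s)
= 2^2 * (8.1500 - 3.5300)
= 4 * 4.6200
= 18.4800

18.4800


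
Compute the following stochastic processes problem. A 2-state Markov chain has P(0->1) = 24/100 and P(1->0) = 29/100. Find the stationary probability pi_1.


Stationary distribution: pi_0 = p10/(p01+p10), pi_1 = p01/(p01+p10)
p01 = 0.2400, p10 = 0.2900
pi_1 = 0.4528

0.4528


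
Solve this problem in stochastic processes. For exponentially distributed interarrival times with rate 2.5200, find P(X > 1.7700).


P(X > t) = exp(-lambda * t)
= exp(-2.5200 * 1.7700)
= exp(-4.4604) = 0.0116

0.0116


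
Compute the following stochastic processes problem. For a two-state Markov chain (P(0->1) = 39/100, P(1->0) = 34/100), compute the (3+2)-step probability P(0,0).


P^5 = P^3 * P^2
Computing via matrix multiplication of the transition matrix.
Entry (0,0) of P^5 = 0.4665

0.4665


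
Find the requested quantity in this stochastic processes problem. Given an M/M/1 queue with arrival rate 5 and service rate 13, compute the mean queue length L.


rho = 5/13 = 0.3846
L = rho/(1-rho)
= 0.3846/0.6154
= 0.6250

0.6250


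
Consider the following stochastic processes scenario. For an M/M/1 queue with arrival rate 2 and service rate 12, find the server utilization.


rho = lambda/mu
= 2/12
= 0.1667

0.1667


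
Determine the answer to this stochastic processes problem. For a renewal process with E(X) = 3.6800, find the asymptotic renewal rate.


Long-run renewal rate = 1/E(X)
= 1/3.6800
= 0.2717

0.2717


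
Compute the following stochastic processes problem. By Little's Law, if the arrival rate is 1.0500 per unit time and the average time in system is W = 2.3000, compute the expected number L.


Little's Law: L = lambda * W
= 1.0500 * 2.3000
= 2.4150

2.4150


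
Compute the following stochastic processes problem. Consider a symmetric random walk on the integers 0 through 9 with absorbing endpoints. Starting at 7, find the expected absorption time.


For symmetric RW on 0,...,N with absorbing barriers, E(i) = i*(N-i)
E(7) = 7 * 2 = 14

14


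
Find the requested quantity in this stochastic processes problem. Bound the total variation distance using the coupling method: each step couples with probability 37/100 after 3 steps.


TV distance bound <= (1-delta)^n
= (1 - 0.3700)^3
= 0.6300^3
= 0.2500

0.2500


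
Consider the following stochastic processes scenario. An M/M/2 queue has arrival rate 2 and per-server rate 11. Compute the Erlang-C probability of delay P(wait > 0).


a = lambda/mu = 0.1818
rho = a/c = 0.0909
Erlang-C formula applied:
C(c,a) = 0.0152

0.0152


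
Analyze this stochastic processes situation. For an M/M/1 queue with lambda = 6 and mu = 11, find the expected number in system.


rho = 6/11 = 0.5455
L = rho/(1-rho)
= 0.5455/0.4545
= 1.2000

1.2000


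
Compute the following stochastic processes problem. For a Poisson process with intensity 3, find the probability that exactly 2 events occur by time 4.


P(N(t)=k) = (lambda*t)^k * exp(-lambda*t) / k!
lambda*t = 12
= 12^2 * exp(-12) / 2!
= 144 * 6.1442e-06 / 2
= 4.4238e-04

4.4238e-04


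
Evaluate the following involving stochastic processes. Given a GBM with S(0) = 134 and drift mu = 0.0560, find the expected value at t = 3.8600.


E[S(t)] = S(0) * exp(mu * t)
= 134 * exp(0.0560 * 3.8600)
= 134 * 1.2413
= 166.3343

166.3343


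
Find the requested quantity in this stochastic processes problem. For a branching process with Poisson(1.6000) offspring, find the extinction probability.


Since mu = 1.6000 > 1, extinction prob q < 1.
Solve s = exp(mu*(s-1)) iteratively.
q = 0.3580

0.3580


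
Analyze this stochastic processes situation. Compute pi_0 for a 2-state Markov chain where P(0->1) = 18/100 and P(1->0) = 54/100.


Stationary distribution: pi_0 = p10/(p01+p10), pi_1 = p01/(p01+p10)
p01 = 0.1800, p10 = 0.5400
pi_0 = 0.7500

0.7500


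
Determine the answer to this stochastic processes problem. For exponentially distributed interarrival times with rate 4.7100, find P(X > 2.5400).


P(X > t) = exp(-lambda * t)
= exp(-4.7100 * 2.5400)
= exp(-11.9634) = 6.3733e-06

6.3733e-06


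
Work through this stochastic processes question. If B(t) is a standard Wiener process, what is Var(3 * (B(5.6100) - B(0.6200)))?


Var(alpha*(B(t)-B(s))) = alpha^2 * (t-s)
= 3^2 * (5.6100 - 0.6200)
= 9 * 4.9900
= 44.9100

44.9100


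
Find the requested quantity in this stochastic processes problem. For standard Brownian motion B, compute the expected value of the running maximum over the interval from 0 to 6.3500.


E(max B(s)) = sqrt(2t/pi)
= sqrt(2*6.3500/pi)
= sqrt(4.0425)
= 2.0106

2.0106
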